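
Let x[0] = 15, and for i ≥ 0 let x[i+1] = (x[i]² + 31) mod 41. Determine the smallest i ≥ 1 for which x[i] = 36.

x[0] = 15; x[1] = 10; x[2] = 8; x[3] = 13; x[4] = 36; x[5] = 15.
The sequence repeats with period 5.
The value 36 first appears (with i ≥ 1) at x[4].

4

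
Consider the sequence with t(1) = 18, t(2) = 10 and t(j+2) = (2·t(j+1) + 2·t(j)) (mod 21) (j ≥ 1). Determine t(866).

10

We have t(1) = 18, t(2) = 10, t(3) = 14, t(4) = 6, t(5) = 19, t(6) = 8, t(7) = 12, t(8) = 19, t(9) = 20, t(10) = 15, t(11) = 7, t(12) = 2, t(13) = 18, t(14) = 19, t(15) = 11, t(16) = 18, t(17) = 16, t(18) = 5, t(19) = 0, t(20) = 10, t(21) = 20, t(22) = 18, t(23) = 13, t(24) = 20, t(25) = 3, t(26) = 4, t(27) = 14, t(28) = 15, t(29) = 16, t(30) = 20, t(31) = 9, t(32) = 16, t(33) = 8, t(34) = 6, t(35) = 7, t(36) = 5, t(37) = 3, t(38) = 16, t(39) = 17, t(40) = 3, t(41) = 19, t(42) = 2, t(43) = 0, t(44) = 4, t(45) = 8, t(46) = 3, t(47) = 1, t(48) = 8, t(49) = 18, t(50) = 10.
The sequence repeats with period 48.
(866 - 1) mod 48 = 1, so t(866) = t(2) = 10.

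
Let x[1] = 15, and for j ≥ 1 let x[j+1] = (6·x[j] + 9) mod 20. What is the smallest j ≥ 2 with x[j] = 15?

x[1] = 15; x[2] = 19; x[3] = 3; x[4] = 7; x[5] = 11; x[6] = 15.
The sequence repeats with period 5.
The value 15 next appears (with j ≥ 2) at x[6].

6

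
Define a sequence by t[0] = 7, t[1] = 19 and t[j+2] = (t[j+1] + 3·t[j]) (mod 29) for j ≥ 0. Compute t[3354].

t[0] = 7, t[1] = 19, t[2] = 11, t[3] = 10, t[4] = 14, t[5] = 15, t[6] = 28, t[7] = 15, t[8] = 12, t[9] = 28, t[10] = 6, t[11] = 3, t[12] = 21, t[13] = 1, t[14] = 6, t[15] = 9, t[16] = 27, t[17] = 25, t[18] = 19, t[19] = 7, t[20] = 6, t[21] = 27, t[22] = 16, t[23] = 10, t[24] = 0, t[25] = 1, t[26] = 1, t[27] = 4, t[28] = 7, t[29] = 19.
The sequence repeats with period 28.
(3354 - 0) mod 28 = 22, so t[3354] = t[22] = 16.

16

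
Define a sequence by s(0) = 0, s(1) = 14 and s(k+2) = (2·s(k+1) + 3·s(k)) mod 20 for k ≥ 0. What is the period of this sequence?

4

Listing terms: s(0) = 0,  s(1) = 14,  s(2) = 8,  s(3) = 18,  s(4) = 0,  s(5) = 14.
The sequence repeats with period 4.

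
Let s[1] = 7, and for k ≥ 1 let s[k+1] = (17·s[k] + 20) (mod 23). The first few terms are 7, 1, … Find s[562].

We have s[1] = 7,  s[2] = 1,  s[3] = 14,  s[4] = 5,  s[5] = 13,  s[6] = 11,  s[7] = 0,  s[8] = 20,  s[9] = 15,  s[10] = 22,  s[11] = 3,  s[12] = 2,  s[13] = 8,  s[14] = 18,  s[15] = 4,  s[16] = 19,  s[17] = 21,  s[18] = 9,  s[19] = 12,  s[20] = 17,  s[21] = 10,  s[22] = 6,  s[23] = 7.
The sequence repeats with period 22.
(562 - 1) mod 22 = 11, so s[562] = s[12] = 2.

2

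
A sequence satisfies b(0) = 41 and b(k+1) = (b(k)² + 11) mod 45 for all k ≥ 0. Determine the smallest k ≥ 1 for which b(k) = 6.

3

We have b(0) = 41; b(1) = 27; b(2) = 20; b(3) = 6; b(4) = 2; b(5) = 15; b(6) = 11; b(7) = 42; b(8) = 20.
Since b(8) = b(2) = 20, the sequence is eventually periodic: after a pre-period of length 2 it cycles with period 6.
The value 6 first appears (with k ≥ 1) at b(3).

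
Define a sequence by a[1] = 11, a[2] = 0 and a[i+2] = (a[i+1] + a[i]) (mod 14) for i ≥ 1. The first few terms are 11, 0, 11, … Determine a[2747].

10

Computing terms: a[1] = 11, a[2] = 0, a[3] = 11, a[4] = 11, a[5] = 8, a[6] = 5, a[7] = 13, a[8] = 4, a[9] = 3, a[10] = 7, a[11] = 10, a[12] = 3, a[13] = 13, a[14] = 2, a[15] = 1, a[16] = 3, a[17] = 4, a[18] = 7, a[19] = 11, a[20] = 4, a[21] = 1, a[22] = 5, a[23] = 6, a[24] = 11, a[25] = 3, a[26] = 0, a[27] = 3, a[28] = 3, a[29] = 6, a[30] = 9, a[31] = 1, a[32] = 10, a[33] = 11, a[34] = 7, a[35] = 4, a[36] = 11, a[37] = 1, a[38] = 12, a[39] = 13, a[40] = 11, a[41] = 10, a[42] = 7, a[43] = 3, a[44] = 10, a[45] = 13, a[46] = 9, a[47] = 8, a[48] = 3, a[49] = 11, a[50] = 0.
The sequence repeats with period 48.
(2747 - 1) mod 48 = 10, so a[2747] = a[11] = 10.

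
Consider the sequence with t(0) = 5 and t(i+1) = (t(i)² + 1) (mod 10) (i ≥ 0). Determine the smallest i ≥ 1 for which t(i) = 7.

Listing terms: t(0) = 5; t(1) = 6; t(2) = 7; t(3) = 0; t(4) = 1; t(5) = 2; t(6) = 5.
Since t(6) = t(0) = 5, the sequence is periodic with period 6.
The value 7 first appears (with i ≥ 1) at t(2).

2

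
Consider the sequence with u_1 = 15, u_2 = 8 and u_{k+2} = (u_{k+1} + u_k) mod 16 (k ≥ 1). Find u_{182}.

8

We have u_1 = 15; u_2 = 8; u_3 = 7; u_4 = 15; u_5 = 6; u_6 = 5; u_7 = 11; u_8 = 0; u_9 = 11; u_{10} = 11; u_{11} = 6; u_{12} = 1; u_{13} = 7; u_{14} = 8; u_{15} = 15; u_{16} = 7; u_{17} = 6; u_{18} = 13; u_{19} = 3; u_{20} = 0; u_{21} = 3; u_{22} = 3; u_{23} = 6; u_{24} = 9; u_{25} = 15; u_{26} = 8.
The sequence repeats with period 24.
(182 - 1) mod 24 = 13, so u_{182} = u_{14} = 8.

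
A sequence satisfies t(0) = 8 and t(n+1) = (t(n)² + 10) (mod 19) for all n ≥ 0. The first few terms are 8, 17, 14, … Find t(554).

2

t(0) = 8; t(1) = 17; t(2) = 14; t(3) = 16; t(4) = 0; t(5) = 10; t(6) = 15; t(7) = 7; t(8) = 2; t(9) = 14.
Since t(9) = t(2) = 14, the sequence is eventually periodic: after a pre-period of length 2 it cycles with period 7.
For n ≥ 2, t(n) depends only on (n - 2) mod 7. (554 - 2) mod 7 = 6, so t(554) = t(8) = 2.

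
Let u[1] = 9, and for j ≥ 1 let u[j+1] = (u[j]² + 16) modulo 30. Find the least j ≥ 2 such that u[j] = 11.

Computing terms: u[1] = 9, u[2] = 7, u[3] = 5, u[4] = 11, u[5] = 17, u[6] = 5.
Since u[6] = u[3] = 5, the sequence is eventually periodic: after a pre-period of length 2 it cycles with period 3.
The value 11 first appears (with j ≥ 2) at u[4].

4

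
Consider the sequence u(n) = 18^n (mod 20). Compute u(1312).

Computing terms: u(0) = 1; u(1) = 18; u(2) = 4; u(3) = 12; u(4) = 16; u(5) = 8; u(6) = 4.
Since u(6) = u(2) = 4, the sequence is eventually periodic: after a pre-period of length 2 it cycles with period 4.
For n ≥ 2, u(n) depends only on (n - 2) mod 4. (1312 - 2) mod 4 = 2, so u(1312) = u(4) = 16.

16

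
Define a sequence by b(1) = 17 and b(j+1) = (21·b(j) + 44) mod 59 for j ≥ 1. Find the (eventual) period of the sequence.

b(1) = 17; b(2) = 47; b(3) = 28; b(4) = 42; b(5) = 41; b(6) = 20; b(7) = 51; b(8) = 53; b(9) = 36; b(10) = 33; b(11) = 29; b(12) = 4; b(13) = 10; b(14) = 18; b(15) = 9; b(16) = 56; b(17) = 40; b(18) = 58; b(19) = 23; b(20) = 55; b(21) = 19; b(22) = 30; b(23) = 25; b(24) = 38; b(25) = 16; b(26) = 26; b(27) = 0; b(28) = 44; b(29) = 24; b(30) = 17.
Since b(30) = b(1) = 17, the sequence is periodic with period 29.

29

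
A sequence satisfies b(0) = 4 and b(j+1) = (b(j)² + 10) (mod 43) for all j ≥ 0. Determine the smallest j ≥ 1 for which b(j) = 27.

11

Computing terms: b(0) = 4; b(1) = 26; b(2) = 41; b(3) = 14; b(4) = 34; b(5) = 5; b(6) = 35; b(7) = 31; b(8) = 25; b(9) = 33; b(10) = 24; b(11) = 27; b(12) = 8; b(13) = 31.
Since b(13) = b(7) = 31, the sequence is eventually periodic: after a pre-period of length 7 it cycles with period 6.
The value 27 first appears (with j ≥ 1) at b(11).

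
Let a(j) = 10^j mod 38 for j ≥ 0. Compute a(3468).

a(0) = 1; a(1) = 10; a(2) = 24; a(3) = 12; a(4) = 6; a(5) = 22; a(6) = 30; a(7) = 34; a(8) = 36; a(9) = 18; a(10) = 28; a(11) = 14; a(12) = 26; a(13) = 32; a(14) = 16; a(15) = 8; a(16) = 4; a(17) = 2; a(18) = 20; a(19) = 10.
Since a(19) = a(1) = 10, the sequence is eventually periodic: after a pre-period of length 1 it cycles with period 18.
For j ≥ 1, a(j) depends only on (j - 1) mod 18. (3468 - 1) mod 18 = 11, so a(3468) = a(12) = 26.

26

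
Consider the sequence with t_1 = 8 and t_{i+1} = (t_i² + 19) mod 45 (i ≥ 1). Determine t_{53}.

We have t_1 = 8; t_2 = 38; t_3 = 23; t_4 = 8.
Since t_4 = t_1 = 8, the sequence is periodic with period 3.
(53 - 1) mod 3 = 1, so t_{53} = t_2 = 38.

38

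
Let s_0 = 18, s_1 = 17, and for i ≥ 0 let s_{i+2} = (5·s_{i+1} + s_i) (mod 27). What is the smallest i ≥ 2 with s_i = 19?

s_0 = 18, s_1 = 17, s_2 = 22, s_3 = 19, s_4 = 9, s_5 = 10, s_6 = 5, s_7 = 8, s_8 = 18, s_9 = 17.
The sequence repeats with period 8.
The value 19 first appears (with i ≥ 2) at s_3.

3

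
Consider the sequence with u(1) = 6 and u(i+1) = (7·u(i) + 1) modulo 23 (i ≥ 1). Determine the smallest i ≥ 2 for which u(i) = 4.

22

Listing terms: u(1) = 6,  u(2) = 20,  u(3) = 3,  u(4) = 22,  u(5) = 17,  u(6) = 5,  u(7) = 13,  u(8) = 0,  u(9) = 1,  u(10) = 8,  u(11) = 11,  u(12) = 9,  u(13) = 18,  u(14) = 12,  u(15) = 16,  u(16) = 21,  u(17) = 10,  u(18) = 2,  u(19) = 15,  u(20) = 14,  u(21) = 7,  u(22) = 4,  u(23) = 6.
Since u(23) = u(1) = 6, the sequence is periodic with period 22.
The value 4 first appears (with i ≥ 2) at u(22).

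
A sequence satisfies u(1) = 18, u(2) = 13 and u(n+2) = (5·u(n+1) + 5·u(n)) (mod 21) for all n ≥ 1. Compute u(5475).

We have u(1) = 18; u(2) = 13; u(3) = 8; u(4) = 0; u(5) = 19; u(6) = 11; u(7) = 3; u(8) = 7; u(9) = 8; u(10) = 12; u(11) = 16; u(12) = 14; u(13) = 3; u(14) = 1; u(15) = 20; u(16) = 0; u(17) = 16; u(18) = 17; u(19) = 18; u(20) = 7; u(21) = 20; u(22) = 9; u(23) = 19; u(24) = 14; u(25) = 18; u(26) = 13.
Since (u(25), u(26)) = (u(1), u(2)) = (18, 13) (two consecutive terms determine the rest), the sequence is periodic with period 24.
(5475 - 1) mod 24 = 2, so u(5475) = u(3) = 8.

8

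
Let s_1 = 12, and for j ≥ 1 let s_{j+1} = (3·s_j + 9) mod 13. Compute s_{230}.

6

s_1 = 12; s_2 = 6; s_3 = 1; s_4 = 12.
Since s_4 = s_1 = 12, the sequence is periodic with period 3.
(230 - 1) mod 3 = 1, so s_{230} = s_2 = 6.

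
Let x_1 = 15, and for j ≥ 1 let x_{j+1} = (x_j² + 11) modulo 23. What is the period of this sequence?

We have x_1 = 15; x_2 = 6; x_3 = 1; x_4 = 12; x_5 = 17; x_6 = 1.
Since x_6 = x_3 = 1, the sequence is eventually periodic: after a pre-period of length 2 it cycles with period 3.

3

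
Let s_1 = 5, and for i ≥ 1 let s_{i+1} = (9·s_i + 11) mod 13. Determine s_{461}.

We have s_1 = 5,  s_2 = 4,  s_3 = 8,  s_4 = 5.
The sequence repeats with period 3.
So s_{461} = s_{1 + ((461-1) mod 3)} = s_2 = 4.

4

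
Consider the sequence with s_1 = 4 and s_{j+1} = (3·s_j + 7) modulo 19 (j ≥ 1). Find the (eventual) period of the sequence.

18

s_1 = 4,  s_2 = 0,  s_3 = 7,  s_4 = 9,  s_5 = 15,  s_6 = 14,  s_7 = 11,  s_8 = 2,  s_9 = 13,  s_{10} = 8,  s_{11} = 12,  s_{12} = 5,  s_{13} = 3,  s_{14} = 16,  s_{15} = 17,  s_{16} = 1,  s_{17} = 10,  s_{18} = 18,  s_{19} = 4.
Since s_{19} = s_1 = 4, the sequence is periodic with period 18.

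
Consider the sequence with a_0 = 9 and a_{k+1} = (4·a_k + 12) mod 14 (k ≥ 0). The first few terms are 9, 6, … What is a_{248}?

8

We have a_0 = 9, a_1 = 6, a_2 = 8, a_3 = 2, a_4 = 6.
Since a_4 = a_1 = 6, the sequence is eventually periodic: after a pre-period of length 1 it cycles with period 3.
For k ≥ 1, a_k depends only on (k - 1) mod 3. (248 - 1) mod 3 = 1, so a_{248} = a_2 = 8.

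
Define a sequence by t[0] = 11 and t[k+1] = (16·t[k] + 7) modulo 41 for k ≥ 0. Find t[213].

Computing terms: t[0] = 11; t[1] = 19; t[2] = 24; t[3] = 22; t[4] = 31; t[5] = 11.
The sequence repeats with period 5.
(213 - 0) mod 5 = 3, so t[213] = t[3] = 22.

22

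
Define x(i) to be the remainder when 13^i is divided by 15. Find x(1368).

1

Computing terms: x(0) = 1, x(1) = 13, x(2) = 4, x(3) = 7, x(4) = 1.
The sequence repeats with period 4.
(1368 - 0) mod 4 = 0, so x(1368) = x(0) = 1.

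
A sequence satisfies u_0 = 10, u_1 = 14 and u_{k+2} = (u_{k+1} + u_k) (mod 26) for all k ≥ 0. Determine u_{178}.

Computing terms: u_0 = 10, u_1 = 14, u_2 = 24, u_3 = 12, u_4 = 10, u_5 = 22, u_6 = 6, u_7 = 2, u_8 = 8, u_9 = 10, u_{10} = 18, u_{11} = 2, u_{12} = 20, u_{13} = 22, u_{14} = 16, u_{15} = 12, u_{16} = 2, u_{17} = 14, u_{18} = 16, u_{19} = 4, u_{20} = 20, u_{21} = 24, u_{22} = 18, u_{23} = 16, u_{24} = 8, u_{25} = 24, u_{26} = 6, u_{27} = 4, u_{28} = 10, u_{29} = 14.
Since (u_{28}, u_{29}) = (u_0, u_1) = (10, 14) (two consecutive terms determine the rest), the sequence is periodic with period 28.
So u_{178} = u_{0 + ((178-0) mod 28)} = u_{10} = 18.

18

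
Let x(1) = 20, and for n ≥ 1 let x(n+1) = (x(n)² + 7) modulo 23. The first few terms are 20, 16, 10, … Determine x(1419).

x(1) = 20,  x(2) = 16,  x(3) = 10,  x(4) = 15,  x(5) = 2,  x(6) = 11,  x(7) = 13,  x(8) = 15.
Since x(8) = x(4) = 15, the sequence is eventually periodic: after a pre-period of length 3 it cycles with period 4.
For n ≥ 4, x(n) depends only on (n - 4) mod 4. (1419 - 4) mod 4 = 3, so x(1419) = x(7) = 13.

13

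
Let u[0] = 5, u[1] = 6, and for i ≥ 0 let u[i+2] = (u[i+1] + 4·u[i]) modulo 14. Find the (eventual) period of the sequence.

We have u[0] = 5; u[1] = 6; u[2] = 12; u[3] = 8; u[4] = 0; u[5] = 4; u[6] = 4; u[7] = 6; u[8] = 8; u[9] = 4; u[10] = 8; u[11] = 10; u[12] = 0; u[13] = 12; u[14] = 12; u[15] = 4; u[16] = 10; u[17] = 12; u[18] = 10; u[19] = 2; u[20] = 0; u[21] = 8; u[22] = 8; u[23] = 12; u[24] = 2; u[25] = 8; u[26] = 2; u[27] = 6; u[28] = 0; u[29] = 10; u[30] = 10; u[31] = 8; u[32] = 6; u[33] = 10; u[34] = 6; u[35] = 4; u[36] = 0; u[37] = 2; u[38] = 2; u[39] = 10; u[40] = 4; u[41] = 2; u[42] = 4; u[43] = 12; u[44] = 0; u[45] = 6; u[46] = 6; u[47] = 2; u[48] = 12; u[49] = 6; u[50] = 12.
Since (u[49], u[50]) = (u[1], u[2]) = (6, 12) (two consecutive terms determine the rest), the sequence is eventually periodic: after a pre-period of length 1 it cycles with period 48.

48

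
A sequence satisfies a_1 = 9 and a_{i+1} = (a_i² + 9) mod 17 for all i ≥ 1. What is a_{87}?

Computing terms: a_1 = 9,  a_2 = 5,  a_3 = 0,  a_4 = 9.
Since a_4 = a_1 = 9, the sequence is periodic with period 3.
(87 - 1) mod 3 = 2, so a_{87} = a_3 = 0.

0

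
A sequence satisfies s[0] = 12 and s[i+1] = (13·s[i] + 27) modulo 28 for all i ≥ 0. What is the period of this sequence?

Listing terms: s[0] = 12, s[1] = 15, s[2] = 26, s[3] = 1, s[4] = 12.
Since s[4] = s[0] = 12, the sequence is periodic with period 4.

4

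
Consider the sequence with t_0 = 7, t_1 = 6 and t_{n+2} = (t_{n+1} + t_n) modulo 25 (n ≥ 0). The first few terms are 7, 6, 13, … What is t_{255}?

24

Listing terms: t_0 = 7,  t_1 = 6,  t_2 = 13,  t_3 = 19,  t_4 = 7,  t_5 = 1,  t_6 = 8,  t_7 = 9,  t_8 = 17,  t_9 = 1,  t_{10} = 18,  t_{11} = 19,  t_{12} = 12,  t_{13} = 6,  t_{14} = 18,  t_{15} = 24,  t_{16} = 17,  t_{17} = 16,  t_{18} = 8,  t_{19} = 24,  t_{20} = 7,  t_{21} = 6.
Since (t_{20}, t_{21}) = (t_0, t_1) = (7, 6) (two consecutive terms determine the rest), the sequence is periodic with period 20.
(255 - 0) mod 20 = 15, so t_{255} = t_{15} = 24.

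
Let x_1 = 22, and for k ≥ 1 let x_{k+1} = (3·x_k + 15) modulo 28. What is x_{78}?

21

We have x_1 = 22, x_2 = 25, x_3 = 6, x_4 = 5, x_5 = 2, x_6 = 21, x_7 = 22.
Since x_7 = x_1 = 22, the sequence is periodic with period 6.
So x_{78} = x_{1 + ((78-1) mod 6)} = x_6 = 21.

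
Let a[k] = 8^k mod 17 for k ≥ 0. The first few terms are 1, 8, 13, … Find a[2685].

Listing terms: a[0] = 1,  a[1] = 8,  a[2] = 13,  a[3] = 2,  a[4] = 16,  a[5] = 9,  a[6] = 4,  a[7] = 15,  a[8] = 1.
The sequence repeats with period 8.
So a[2685] = a[0 + ((2685-0) mod 8)] = a[5] = 9.

9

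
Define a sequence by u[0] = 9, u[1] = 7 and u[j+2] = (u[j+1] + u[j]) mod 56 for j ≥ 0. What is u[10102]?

3

u[0] = 9, u[1] = 7, u[2] = 16, u[3] = 23, u[4] = 39, u[5] = 6, u[6] = 45, u[7] = 51, u[8] = 40, u[9] = 35, u[10] = 19, u[11] = 54, u[12] = 17, u[13] = 15, u[14] = 32, u[15] = 47, u[16] = 23, u[17] = 14, u[18] = 37, u[19] = 51, u[20] = 32, u[21] = 27, u[22] = 3, u[23] = 30, u[24] = 33, u[25] = 7, u[26] = 40, u[27] = 47, u[28] = 31, u[29] = 22, u[30] = 53, u[31] = 19, u[32] = 16, u[33] = 35, u[34] = 51, u[35] = 30, u[36] = 25, u[37] = 55, u[38] = 24, u[39] = 23, u[40] = 47, u[41] = 14, u[42] = 5, u[43] = 19, u[44] = 24, u[45] = 43, u[46] = 11, u[47] = 54, u[48] = 9, u[49] = 7.
The sequence repeats with period 48.
(10102 - 0) mod 48 = 22, so u[10102] = u[22] = 3.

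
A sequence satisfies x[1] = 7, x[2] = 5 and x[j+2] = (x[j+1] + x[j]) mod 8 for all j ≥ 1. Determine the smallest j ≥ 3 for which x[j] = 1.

4

Computing terms: x[1] = 7, x[2] = 5, x[3] = 4, x[4] = 1, x[5] = 5, x[6] = 6, x[7] = 3, x[8] = 1, x[9] = 4, x[10] = 5, x[11] = 1, x[12] = 6, x[13] = 7, x[14] = 5.
The sequence repeats with period 12.
The value 1 first appears (with j ≥ 3) at x[4].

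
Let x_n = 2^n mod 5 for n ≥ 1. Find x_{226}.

x_1 = 2,  x_2 = 4,  x_3 = 3,  x_4 = 1,  x_5 = 2.
Since x_5 = x_1 = 2, the sequence is periodic with period 4.
(226 - 1) mod 4 = 1, so x_{226} = x_2 = 4.

4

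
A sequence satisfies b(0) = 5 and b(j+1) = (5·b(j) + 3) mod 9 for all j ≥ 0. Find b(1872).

We have b(0) = 5; b(1) = 1; b(2) = 8; b(3) = 7; b(4) = 2; b(5) = 4; b(6) = 5.
The sequence repeats with period 6.
(1872 - 0) mod 6 = 0, so b(1872) = b(0) = 5.

5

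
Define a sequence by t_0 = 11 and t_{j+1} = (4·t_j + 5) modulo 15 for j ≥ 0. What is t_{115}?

Computing terms: t_0 = 11, t_1 = 4, t_2 = 6, t_3 = 14, t_4 = 1, t_5 = 9, t_6 = 11.
Since t_6 = t_0 = 11, the sequence is periodic with period 6.
So t_{115} = t_{0 + ((115-0) mod 6)} = t_1 = 4.

4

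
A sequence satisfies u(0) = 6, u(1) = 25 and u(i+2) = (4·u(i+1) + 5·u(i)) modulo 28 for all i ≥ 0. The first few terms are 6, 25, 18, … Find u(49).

25

u(0) = 6; u(1) = 25; u(2) = 18; u(3) = 1; u(4) = 10; u(5) = 17; u(6) = 6; u(7) = 25.
Since (u(6), u(7)) = (u(0), u(1)) = (6, 25) (two consecutive terms determine the rest), the sequence is periodic with period 6.
(49 - 0) mod 6 = 1, so u(49) = u(1) = 25.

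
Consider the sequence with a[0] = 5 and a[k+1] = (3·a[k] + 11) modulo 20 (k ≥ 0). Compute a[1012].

5

a[0] = 5; a[1] = 6; a[2] = 9; a[3] = 18; a[4] = 5.
The sequence repeats with period 4.
So a[1012] = a[0 + ((1012-0) mod 4)] = a[0] = 5.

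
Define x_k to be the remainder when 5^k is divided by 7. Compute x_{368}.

4

We have x_0 = 1, x_1 = 5, x_2 = 4, x_3 = 6, x_4 = 2, x_5 = 3, x_6 = 1.
The sequence repeats with period 6.
So x_{368} = x_{0 + ((368-0) mod 6)} = x_2 = 4.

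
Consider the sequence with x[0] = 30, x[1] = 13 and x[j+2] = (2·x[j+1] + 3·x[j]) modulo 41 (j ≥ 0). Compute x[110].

Listing terms: x[0] = 30,  x[1] = 13,  x[2] = 34,  x[3] = 25,  x[4] = 29,  x[5] = 10,  x[6] = 25,  x[7] = 39,  x[8] = 30,  x[9] = 13.
Since (x[8], x[9]) = (x[0], x[1]) = (30, 13) (two consecutive terms determine the rest), the sequence is periodic with period 8.
(110 - 0) mod 8 = 6, so x[110] = x[6] = 25.

25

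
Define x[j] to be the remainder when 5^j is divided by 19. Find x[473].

9

We have x[1] = 5, x[2] = 6, x[3] = 11, x[4] = 17, x[5] = 9, x[6] = 7, x[7] = 16, x[8] = 4, x[9] = 1, x[10] = 5.
Since x[10] = x[1] = 5, the sequence is periodic with period 9.
So x[473] = x[1 + ((473-1) mod 9)] = x[5] = 9.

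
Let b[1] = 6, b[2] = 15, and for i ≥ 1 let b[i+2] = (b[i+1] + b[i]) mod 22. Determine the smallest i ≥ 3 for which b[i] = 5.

6

Computing terms: b[1] = 6; b[2] = 15; b[3] = 21; b[4] = 14; b[5] = 13; b[6] = 5; b[7] = 18; b[8] = 1; b[9] = 19; b[10] = 20; b[11] = 17; b[12] = 15; b[13] = 10; b[14] = 3; b[15] = 13; b[16] = 16; b[17] = 7; b[18] = 1; b[19] = 8; b[20] = 9; b[21] = 17; b[22] = 4; b[23] = 21; b[24] = 3; b[25] = 2; b[26] = 5; b[27] = 7; b[28] = 12; b[29] = 19; b[30] = 9; b[31] = 6; b[32] = 15.
The sequence repeats with period 30.
The value 5 first appears (with i ≥ 3) at b[6].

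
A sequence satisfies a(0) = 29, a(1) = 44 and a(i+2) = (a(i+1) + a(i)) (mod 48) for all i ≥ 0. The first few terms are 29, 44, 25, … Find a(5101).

28

Computing terms: a(0) = 29, a(1) = 44, a(2) = 25, a(3) = 21, a(4) = 46, a(5) = 19, a(6) = 17, a(7) = 36, a(8) = 5, a(9) = 41, a(10) = 46, a(11) = 39, a(12) = 37, a(13) = 28, a(14) = 17, a(15) = 45, a(16) = 14, a(17) = 11, a(18) = 25, a(19) = 36, a(20) = 13, a(21) = 1, a(22) = 14, a(23) = 15, a(24) = 29, a(25) = 44.
The sequence repeats with period 24.
(5101 - 0) mod 24 = 13, so a(5101) = a(13) = 28.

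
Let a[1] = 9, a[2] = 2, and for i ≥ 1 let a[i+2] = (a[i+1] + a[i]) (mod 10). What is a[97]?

Computing terms: a[1] = 9, a[2] = 2, a[3] = 1, a[4] = 3, a[5] = 4, a[6] = 7, a[7] = 1, a[8] = 8, a[9] = 9, a[10] = 7, a[11] = 6, a[12] = 3, a[13] = 9, a[14] = 2.
Since (a[13], a[14]) = (a[1], a[2]) = (9, 2) (two consecutive terms determine the rest), the sequence is periodic with period 12.
(97 - 1) mod 12 = 0, so a[97] = a[1] = 9.

9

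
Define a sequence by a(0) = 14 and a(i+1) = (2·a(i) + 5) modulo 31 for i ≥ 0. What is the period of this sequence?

Listing terms: a(0) = 14; a(1) = 2; a(2) = 9; a(3) = 23; a(4) = 20; a(5) = 14.
Since a(5) = a(0) = 14, the sequence is periodic with period 5.

5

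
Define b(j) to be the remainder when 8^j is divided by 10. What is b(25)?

Listing terms: b(1) = 8; b(2) = 4; b(3) = 2; b(4) = 6; b(5) = 8.
The sequence repeats with period 4.
So b(25) = b(1 + ((25-1) mod 4)) = b(1) = 8.

8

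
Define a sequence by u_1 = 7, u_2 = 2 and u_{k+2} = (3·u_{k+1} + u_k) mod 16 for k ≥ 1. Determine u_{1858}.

Computing terms: u_1 = 7; u_2 = 2; u_3 = 13; u_4 = 9; u_5 = 8; u_6 = 1; u_7 = 11; u_8 = 2; u_9 = 1; u_{10} = 5; u_{11} = 0; u_{12} = 5; u_{13} = 15; u_{14} = 2; u_{15} = 5; u_{16} = 1; u_{17} = 8; u_{18} = 9; u_{19} = 3; u_{20} = 2; u_{21} = 9; u_{22} = 13; u_{23} = 0; u_{24} = 13; u_{25} = 7; u_{26} = 2.
Since (u_{25}, u_{26}) = (u_1, u_2) = (7, 2) (two consecutive terms determine the rest), the sequence is periodic with period 24.
So u_{1858} = u_{1 + ((1858-1) mod 24)} = u_{10} = 5.

5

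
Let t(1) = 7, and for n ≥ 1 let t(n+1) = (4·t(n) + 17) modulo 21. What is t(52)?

7

We have t(1) = 7; t(2) = 3; t(3) = 8; t(4) = 7.
The sequence repeats with period 3.
So t(52) = t(1 + ((52-1) mod 3)) = t(1) = 7.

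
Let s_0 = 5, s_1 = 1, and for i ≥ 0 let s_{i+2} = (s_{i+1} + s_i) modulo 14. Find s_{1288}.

9

Computing terms: s_0 = 5, s_1 = 1, s_2 = 6, s_3 = 7, s_4 = 13, s_5 = 6, s_6 = 5, s_7 = 11, s_8 = 2, s_9 = 13, s_{10} = 1, s_{11} = 0, s_{12} = 1, s_{13} = 1, s_{14} = 2, s_{15} = 3, s_{16} = 5, s_{17} = 8, s_{18} = 13, s_{19} = 7, s_{20} = 6, s_{21} = 13, s_{22} = 5, s_{23} = 4, s_{24} = 9, s_{25} = 13, s_{26} = 8, s_{27} = 7, s_{28} = 1, s_{29} = 8, s_{30} = 9, s_{31} = 3, s_{32} = 12, s_{33} = 1, s_{34} = 13, s_{35} = 0, s_{36} = 13, s_{37} = 13, s_{38} = 12, s_{39} = 11, s_{40} = 9, s_{41} = 6, s_{42} = 1, s_{43} = 7, s_{44} = 8, s_{45} = 1, s_{46} = 9, s_{47} = 10, s_{48} = 5, s_{49} = 1.
Since (s_{48}, s_{49}) = (s_0, s_1) = (5, 1) (two consecutive terms determine the rest), the sequence is periodic with period 48.
(1288 - 0) mod 48 = 40, so s_{1288} = s_{40} = 9.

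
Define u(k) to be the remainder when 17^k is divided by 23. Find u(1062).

Listing terms: u(0) = 1; u(1) = 17; u(2) = 13; u(3) = 14; u(4) = 8; u(5) = 21; u(6) = 12; u(7) = 20; u(8) = 18; u(9) = 7; u(10) = 4; u(11) = 22; u(12) = 6; u(13) = 10; u(14) = 9; u(15) = 15; u(16) = 2; u(17) = 11; u(18) = 3; u(19) = 5; u(20) = 16; u(21) = 19; u(22) = 1.
Since u(22) = u(0) = 1, the sequence is periodic with period 22.
(1062 - 0) mod 22 = 6, so u(1062) = u(6) = 12.

12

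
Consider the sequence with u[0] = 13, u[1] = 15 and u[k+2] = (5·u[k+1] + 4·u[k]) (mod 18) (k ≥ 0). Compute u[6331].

Computing terms: u[0] = 13,  u[1] = 15,  u[2] = 1,  u[3] = 11,  u[4] = 5,  u[5] = 15,  u[6] = 5,  u[7] = 13,  u[8] = 13,  u[9] = 9,  u[10] = 7,  u[11] = 17,  u[12] = 5,  u[13] = 3,  u[14] = 17,  u[15] = 7,  u[16] = 13,  u[17] = 3,  u[18] = 13,  u[19] = 5,  u[20] = 5,  u[21] = 9,  u[22] = 11,  u[23] = 1,  u[24] = 13,  u[25] = 15.
Since (u[24], u[25]) = (u[0], u[1]) = (13, 15) (two consecutive terms determine the rest), the sequence is periodic with period 24.
So u[6331] = u[0 + ((6331-0) mod 24)] = u[19] = 5.

5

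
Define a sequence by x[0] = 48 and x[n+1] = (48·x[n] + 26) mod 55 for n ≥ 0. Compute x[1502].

51

We have x[0] = 48, x[1] = 20, x[2] = 51, x[3] = 54, x[4] = 33, x[5] = 15, x[6] = 31, x[7] = 29, x[8] = 43, x[9] = 0, x[10] = 26, x[11] = 9, x[12] = 18, x[13] = 10, x[14] = 11, x[15] = 4, x[16] = 53, x[17] = 40, x[18] = 21, x[19] = 44, x[20] = 48.
The sequence repeats with period 20.
So x[1502] = x[0 + ((1502-0) mod 20)] = x[2] = 51.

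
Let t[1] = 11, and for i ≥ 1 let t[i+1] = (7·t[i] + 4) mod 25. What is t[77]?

11

Listing terms: t[1] = 11; t[2] = 6; t[3] = 21; t[4] = 1; t[5] = 11.
The sequence repeats with period 4.
So t[77] = t[1 + ((77-1) mod 4)] = t[1] = 11.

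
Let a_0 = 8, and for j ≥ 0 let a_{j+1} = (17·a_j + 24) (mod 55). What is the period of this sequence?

We have a_0 = 8, a_1 = 50, a_2 = 49, a_3 = 32, a_4 = 18, a_5 = 0, a_6 = 24, a_7 = 47, a_8 = 53, a_9 = 45, a_{10} = 19, a_{11} = 17, a_{12} = 38, a_{13} = 10, a_{14} = 29, a_{15} = 22, a_{16} = 13, a_{17} = 25, a_{18} = 9, a_{19} = 12, a_{20} = 8.
The sequence repeats with period 20.

20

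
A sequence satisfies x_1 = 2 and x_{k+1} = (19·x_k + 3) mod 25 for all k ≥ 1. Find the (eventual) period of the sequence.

10

We have x_1 = 2,  x_2 = 16,  x_3 = 7,  x_4 = 11,  x_5 = 12,  x_6 = 6,  x_7 = 17,  x_8 = 1,  x_9 = 22,  x_{10} = 21,  x_{11} = 2.
Since x_{11} = x_1 = 2, the sequence is periodic with period 10.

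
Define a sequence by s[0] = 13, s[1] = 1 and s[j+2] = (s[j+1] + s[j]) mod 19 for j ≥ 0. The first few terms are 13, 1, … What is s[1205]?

Computing terms: s[0] = 13, s[1] = 1, s[2] = 14, s[3] = 15, s[4] = 10, s[5] = 6, s[6] = 16, s[7] = 3, s[8] = 0, s[9] = 3, s[10] = 3, s[11] = 6, s[12] = 9, s[13] = 15, s[14] = 5, s[15] = 1, s[16] = 6, s[17] = 7, s[18] = 13, s[19] = 1.
The sequence repeats with period 18.
So s[1205] = s[0 + ((1205-0) mod 18)] = s[17] = 7.

7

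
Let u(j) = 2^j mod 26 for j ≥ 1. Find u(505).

We have u(1) = 2, u(2) = 4, u(3) = 8, u(4) = 16, u(5) = 6, u(6) = 12, u(7) = 24, u(8) = 22, u(9) = 18, u(10) = 10, u(11) = 20, u(12) = 14, u(13) = 2.
Since u(13) = u(1) = 2, the sequence is periodic with period 12.
(505 - 1) mod 12 = 0, so u(505) = u(1) = 2.

2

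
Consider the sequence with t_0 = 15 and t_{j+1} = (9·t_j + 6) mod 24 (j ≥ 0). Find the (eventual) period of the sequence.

Computing terms: t_0 = 15, t_1 = 21, t_2 = 3, t_3 = 9, t_4 = 15.
The sequence repeats with period 4.

4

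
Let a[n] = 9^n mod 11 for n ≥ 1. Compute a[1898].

Computing terms: a[1] = 9,  a[2] = 4,  a[3] = 3,  a[4] = 5,  a[5] = 1,  a[6] = 9.
The sequence repeats with period 5.
So a[1898] = a[1 + ((1898-1) mod 5)] = a[3] = 3.

3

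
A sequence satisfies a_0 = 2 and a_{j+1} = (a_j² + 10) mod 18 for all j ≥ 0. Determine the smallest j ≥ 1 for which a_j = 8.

2

Computing terms: a_0 = 2; a_1 = 14; a_2 = 8; a_3 = 2.
The sequence repeats with period 3.
The value 8 first appears (with j ≥ 1) at a_2.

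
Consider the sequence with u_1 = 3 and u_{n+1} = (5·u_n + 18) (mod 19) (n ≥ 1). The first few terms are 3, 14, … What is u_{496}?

3

Computing terms: u_1 = 3, u_2 = 14, u_3 = 12, u_4 = 2, u_5 = 9, u_6 = 6, u_7 = 10, u_8 = 11, u_9 = 16, u_{10} = 3.
The sequence repeats with period 9.
(496 - 1) mod 9 = 0, so u_{496} = u_1 = 3.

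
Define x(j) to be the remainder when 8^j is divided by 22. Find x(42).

x(1) = 8,  x(2) = 20,  x(3) = 6,  x(4) = 4,  x(5) = 10,  x(6) = 14,  x(7) = 2,  x(8) = 16,  x(9) = 18,  x(10) = 12,  x(11) = 8.
The sequence repeats with period 10.
(42 - 1) mod 10 = 1, so x(42) = x(2) = 20.

20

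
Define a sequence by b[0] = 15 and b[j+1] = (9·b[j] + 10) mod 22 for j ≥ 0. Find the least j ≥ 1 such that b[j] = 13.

b[0] = 15; b[1] = 13; b[2] = 17; b[3] = 9; b[4] = 3; b[5] = 15.
Since b[5] = b[0] = 15, the sequence is periodic with period 5.
The value 13 first appears (with j ≥ 1) at b[1].

1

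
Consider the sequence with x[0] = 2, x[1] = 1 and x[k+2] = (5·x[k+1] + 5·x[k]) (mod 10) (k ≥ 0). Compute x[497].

x[0] = 2, x[1] = 1, x[2] = 5, x[3] = 0, x[4] = 5, x[5] = 5, x[6] = 0.
Since (x[5], x[6]) = (x[2], x[3]) = (5, 0) (two consecutive terms determine the rest), the sequence is eventually periodic: after a pre-period of length 2 it cycles with period 3.
For k ≥ 2, x[k] depends only on (k - 2) mod 3. (497 - 2) mod 3 = 0, so x[497] = x[2] = 5.

5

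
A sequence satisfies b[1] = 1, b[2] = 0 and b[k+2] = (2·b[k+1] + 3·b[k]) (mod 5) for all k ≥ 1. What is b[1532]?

1

b[1] = 1; b[2] = 0; b[3] = 3; b[4] = 1; b[5] = 1; b[6] = 0.
Since (b[5], b[6]) = (b[1], b[2]) = (1, 0) (two consecutive terms determine the rest), the sequence is periodic with period 4.
(1532 - 1) mod 4 = 3, so b[1532] = b[4] = 1.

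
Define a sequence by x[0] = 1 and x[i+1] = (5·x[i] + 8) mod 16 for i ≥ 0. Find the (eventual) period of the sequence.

4

x[0] = 1, x[1] = 13, x[2] = 9, x[3] = 5, x[4] = 1.
The sequence repeats with period 4.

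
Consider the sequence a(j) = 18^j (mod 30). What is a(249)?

We have a(1) = 18, a(2) = 24, a(3) = 12, a(4) = 6, a(5) = 18.
Since a(5) = a(1) = 18, the sequence is periodic with period 4.
So a(249) = a(1 + ((249-1) mod 4)) = a(1) = 18.

18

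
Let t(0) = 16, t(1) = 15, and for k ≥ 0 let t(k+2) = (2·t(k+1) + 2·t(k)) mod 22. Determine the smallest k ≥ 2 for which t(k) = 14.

4

We have t(0) = 16; t(1) = 15; t(2) = 18; t(3) = 0; t(4) = 14; t(5) = 6; t(6) = 18; t(7) = 4; t(8) = 0; t(9) = 8; t(10) = 16; t(11) = 4; t(12) = 18; t(13) = 0.
Since (t(12), t(13)) = (t(2), t(3)) = (18, 0) (two consecutive terms determine the rest), the sequence is eventually periodic: after a pre-period of length 2 it cycles with period 10.
The value 14 first appears (with k ≥ 2) at t(4).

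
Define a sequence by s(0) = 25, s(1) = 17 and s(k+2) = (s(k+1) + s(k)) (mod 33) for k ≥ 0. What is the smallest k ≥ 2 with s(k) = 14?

s(0) = 25; s(1) = 17; s(2) = 9; s(3) = 26; s(4) = 2; s(5) = 28; s(6) = 30; s(7) = 25; s(8) = 22; s(9) = 14; s(10) = 3; s(11) = 17; s(12) = 20; s(13) = 4; s(14) = 24; s(15) = 28; s(16) = 19; s(17) = 14; s(18) = 0; s(19) = 14; s(20) = 14; s(21) = 28; s(22) = 9; s(23) = 4; s(24) = 13; s(25) = 17; s(26) = 30; s(27) = 14; s(28) = 11; s(29) = 25; s(30) = 3; s(31) = 28; s(32) = 31; s(33) = 26; s(34) = 24; s(35) = 17; s(36) = 8; s(37) = 25; s(38) = 0; s(39) = 25; s(40) = 25; s(41) = 17.
The sequence repeats with period 40.
The value 14 first appears (with k ≥ 2) at s(9).

9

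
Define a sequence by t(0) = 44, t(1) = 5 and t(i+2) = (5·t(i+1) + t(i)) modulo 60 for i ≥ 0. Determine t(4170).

24

t(0) = 44,  t(1) = 5,  t(2) = 9,  t(3) = 50,  t(4) = 19,  t(5) = 25,  t(6) = 24,  t(7) = 25,  t(8) = 29,  t(9) = 50,  t(10) = 39,  t(11) = 5,  t(12) = 4,  t(13) = 25,  t(14) = 9,  t(15) = 10,  t(16) = 59,  t(17) = 5,  t(18) = 24,  t(19) = 5,  t(20) = 49,  t(21) = 10,  t(22) = 39,  t(23) = 25,  t(24) = 44,  t(25) = 5.
Since (t(24), t(25)) = (t(0), t(1)) = (44, 5) (two consecutive terms determine the rest), the sequence is periodic with period 24.
(4170 - 0) mod 24 = 18, so t(4170) = t(18) = 24.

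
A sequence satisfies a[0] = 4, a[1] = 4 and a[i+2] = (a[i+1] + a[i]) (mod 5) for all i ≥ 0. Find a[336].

Listing terms: a[0] = 4,  a[1] = 4,  a[2] = 3,  a[3] = 2,  a[4] = 0,  a[5] = 2,  a[6] = 2,  a[7] = 4,  a[8] = 1,  a[9] = 0,  a[10] = 1,  a[11] = 1,  a[12] = 2,  a[13] = 3,  a[14] = 0,  a[15] = 3,  a[16] = 3,  a[17] = 1,  a[18] = 4,  a[19] = 0,  a[20] = 4,  a[21] = 4.
Since (a[20], a[21]) = (a[0], a[1]) = (4, 4) (two consecutive terms determine the rest), the sequence is periodic with period 20.
(336 - 0) mod 20 = 16, so a[336] = a[16] = 3.

3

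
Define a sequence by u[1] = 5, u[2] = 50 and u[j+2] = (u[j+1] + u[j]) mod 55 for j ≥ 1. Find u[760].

Listing terms: u[1] = 5, u[2] = 50, u[3] = 0, u[4] = 50, u[5] = 50, u[6] = 45, u[7] = 40, u[8] = 30, u[9] = 15, u[10] = 45, u[11] = 5, u[12] = 50.
Since (u[11], u[12]) = (u[1], u[2]) = (5, 50) (two consecutive terms determine the rest), the sequence is periodic with period 10.
So u[760] = u[1 + ((760-1) mod 10)] = u[10] = 45.

45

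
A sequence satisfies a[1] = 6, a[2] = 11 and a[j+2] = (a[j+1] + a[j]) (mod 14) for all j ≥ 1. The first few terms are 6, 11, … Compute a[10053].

a[1] = 6, a[2] = 11, a[3] = 3, a[4] = 0, a[5] = 3, a[6] = 3, a[7] = 6, a[8] = 9, a[9] = 1, a[10] = 10, a[11] = 11, a[12] = 7, a[13] = 4, a[14] = 11, a[15] = 1, a[16] = 12, a[17] = 13, a[18] = 11, a[19] = 10, a[20] = 7, a[21] = 3, a[22] = 10, a[23] = 13, a[24] = 9, a[25] = 8, a[26] = 3, a[27] = 11, a[28] = 0, a[29] = 11, a[30] = 11, a[31] = 8, a[32] = 5, a[33] = 13, a[34] = 4, a[35] = 3, a[36] = 7, a[37] = 10, a[38] = 3, a[39] = 13, a[40] = 2, a[41] = 1, a[42] = 3, a[43] = 4, a[44] = 7, a[45] = 11, a[46] = 4, a[47] = 1, a[48] = 5, a[49] = 6, a[50] = 11.
Since (a[49], a[50]) = (a[1], a[2]) = (6, 11) (two consecutive terms determine the rest), the sequence is periodic with period 48.
(10053 - 1) mod 48 = 20, so a[10053] = a[21] = 3.

3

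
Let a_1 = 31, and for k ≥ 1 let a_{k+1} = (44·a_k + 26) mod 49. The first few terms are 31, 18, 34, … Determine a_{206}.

32

Computing terms: a_1 = 31,  a_2 = 18,  a_3 = 34,  a_4 = 3,  a_5 = 11,  a_6 = 20,  a_7 = 24,  a_8 = 4,  a_9 = 6,  a_{10} = 45,  a_{11} = 46,  a_{12} = 41,  a_{13} = 17,  a_{14} = 39,  a_{15} = 27,  a_{16} = 38,  a_{17} = 32,  a_{18} = 13,  a_{19} = 10,  a_{20} = 25,  a_{21} = 48,  a_{22} = 31.
The sequence repeats with period 21.
So a_{206} = a_{1 + ((206-1) mod 21)} = a_{17} = 32.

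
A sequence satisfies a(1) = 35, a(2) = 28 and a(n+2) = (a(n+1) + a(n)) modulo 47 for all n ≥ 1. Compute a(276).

Computing terms: a(1) = 35; a(2) = 28; a(3) = 16; a(4) = 44; a(5) = 13; a(6) = 10; a(7) = 23; a(8) = 33; a(9) = 9; a(10) = 42; a(11) = 4; a(12) = 46; a(13) = 3; a(14) = 2; a(15) = 5; a(16) = 7; a(17) = 12; a(18) = 19; a(19) = 31; a(20) = 3; a(21) = 34; a(22) = 37; a(23) = 24; a(24) = 14; a(25) = 38; a(26) = 5; a(27) = 43; a(28) = 1; a(29) = 44; a(30) = 45; a(31) = 42; a(32) = 40; a(33) = 35; a(34) = 28.
Since (a(33), a(34)) = (a(1), a(2)) = (35, 28) (two consecutive terms determine the rest), the sequence is periodic with period 32.
So a(276) = a(1 + ((276-1) mod 32)) = a(20) = 3.

3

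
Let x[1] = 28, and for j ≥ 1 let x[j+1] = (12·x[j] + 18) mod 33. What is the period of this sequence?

11

We have x[1] = 28,  x[2] = 24,  x[3] = 9,  x[4] = 27,  x[5] = 12,  x[6] = 30,  x[7] = 15,  x[8] = 0,  x[9] = 18,  x[10] = 3,  x[11] = 21,  x[12] = 6,  x[13] = 24.
Since x[13] = x[2] = 24, the sequence is eventually periodic: after a pre-period of length 1 it cycles with period 11.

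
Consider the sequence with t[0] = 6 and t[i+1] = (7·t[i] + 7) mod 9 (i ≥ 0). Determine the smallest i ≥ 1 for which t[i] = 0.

Listing terms: t[0] = 6, t[1] = 4, t[2] = 8, t[3] = 0, t[4] = 7, t[5] = 2, t[6] = 3, t[7] = 1, t[8] = 5, t[9] = 6.
Since t[9] = t[0] = 6, the sequence is periodic with period 9.
The value 0 first appears (with i ≥ 1) at t[3].

3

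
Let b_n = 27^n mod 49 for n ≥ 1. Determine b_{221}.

We have b_1 = 27,  b_2 = 43,  b_3 = 34,  b_4 = 36,  b_5 = 41,  b_6 = 29,  b_7 = 48,  b_8 = 22,  b_9 = 6,  b_{10} = 15,  b_{11} = 13,  b_{12} = 8,  b_{13} = 20,  b_{14} = 1,  b_{15} = 27.
Since b_{15} = b_1 = 27, the sequence is periodic with period 14.
So b_{221} = b_{1 + ((221-1) mod 14)} = b_{11} = 13.

13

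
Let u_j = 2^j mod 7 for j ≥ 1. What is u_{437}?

4

Computing terms: u_1 = 2,  u_2 = 4,  u_3 = 1,  u_4 = 2.
Since u_4 = u_1 = 2, the sequence is periodic with period 3.
(437 - 1) mod 3 = 1, so u_{437} = u_2 = 4.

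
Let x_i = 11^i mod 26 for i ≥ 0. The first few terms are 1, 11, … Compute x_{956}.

9

x_0 = 1; x_1 = 11; x_2 = 17; x_3 = 5; x_4 = 3; x_5 = 7; x_6 = 25; x_7 = 15; x_8 = 9; x_9 = 21; x_{10} = 23; x_{11} = 19; x_{12} = 1.
Since x_{12} = x_0 = 1, the sequence is periodic with period 12.
So x_{956} = x_{0 + ((956-0) mod 12)} = x_8 = 9.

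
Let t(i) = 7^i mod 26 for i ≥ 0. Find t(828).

1

Listing terms: t(0) = 1, t(1) = 7, t(2) = 23, t(3) = 5, t(4) = 9, t(5) = 11, t(6) = 25, t(7) = 19, t(8) = 3, t(9) = 21, t(10) = 17, t(11) = 15, t(12) = 1.
Since t(12) = t(0) = 1, the sequence is periodic with period 12.
So t(828) = t(0 + ((828-0) mod 12)) = t(0) = 1.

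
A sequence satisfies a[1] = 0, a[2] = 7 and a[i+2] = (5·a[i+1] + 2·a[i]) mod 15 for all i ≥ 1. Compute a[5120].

a[1] = 0, a[2] = 7, a[3] = 5, a[4] = 9, a[5] = 10, a[6] = 8, a[7] = 0, a[8] = 1, a[9] = 5, a[10] = 12, a[11] = 10, a[12] = 14, a[13] = 0, a[14] = 13, a[15] = 5, a[16] = 6, a[17] = 10, a[18] = 2, a[19] = 0, a[20] = 4, a[21] = 5, a[22] = 3, a[23] = 10, a[24] = 11, a[25] = 0, a[26] = 7.
The sequence repeats with period 24.
(5120 - 1) mod 24 = 7, so a[5120] = a[8] = 1.

1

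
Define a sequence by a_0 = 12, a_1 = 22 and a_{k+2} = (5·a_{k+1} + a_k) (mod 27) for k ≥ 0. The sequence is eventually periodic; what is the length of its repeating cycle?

Listing terms: a_0 = 12,  a_1 = 22,  a_2 = 14,  a_3 = 11,  a_4 = 15,  a_5 = 5,  a_6 = 13,  a_7 = 16,  a_8 = 12,  a_9 = 22.
Since (a_8, a_9) = (a_0, a_1) = (12, 22) (two consecutive terms determine the rest), the sequence is periodic with period 8.

8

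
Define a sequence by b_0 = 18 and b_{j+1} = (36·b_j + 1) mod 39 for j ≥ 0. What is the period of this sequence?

6

Computing terms: b_0 = 18; b_1 = 25; b_2 = 4; b_3 = 28; b_4 = 34; b_5 = 16; b_6 = 31; b_7 = 25.
Since b_7 = b_1 = 25, the sequence is eventually periodic: after a pre-period of length 1 it cycles with period 6.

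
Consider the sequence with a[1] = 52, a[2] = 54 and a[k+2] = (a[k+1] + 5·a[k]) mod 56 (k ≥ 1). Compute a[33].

a[1] = 52; a[2] = 54; a[3] = 34; a[4] = 24; a[5] = 26; a[6] = 34; a[7] = 52; a[8] = 54.
The sequence repeats with period 6.
So a[33] = a[1 + ((33-1) mod 6)] = a[3] = 34.

34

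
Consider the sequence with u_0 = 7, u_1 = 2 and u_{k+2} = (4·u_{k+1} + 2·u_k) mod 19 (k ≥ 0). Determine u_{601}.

1

Computing terms: u_0 = 7, u_1 = 2, u_2 = 3, u_3 = 16, u_4 = 13, u_5 = 8, u_6 = 1, u_7 = 1, u_8 = 6, u_9 = 7, u_{10} = 2.
The sequence repeats with period 9.
So u_{601} = u_{0 + ((601-0) mod 9)} = u_7 = 1.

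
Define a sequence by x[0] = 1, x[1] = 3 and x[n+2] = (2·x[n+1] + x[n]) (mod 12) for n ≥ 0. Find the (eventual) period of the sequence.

8

Listing terms: x[0] = 1,  x[1] = 3,  x[2] = 7,  x[3] = 5,  x[4] = 5,  x[5] = 3,  x[6] = 11,  x[7] = 1,  x[8] = 1,  x[9] = 3.
Since (x[8], x[9]) = (x[0], x[1]) = (1, 3) (two consecutive terms determine the rest), the sequence is periodic with period 8.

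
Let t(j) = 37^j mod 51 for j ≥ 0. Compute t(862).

Listing terms: t(0) = 1; t(1) = 37; t(2) = 43; t(3) = 10; t(4) = 13; t(5) = 22; t(6) = 49; t(7) = 28; t(8) = 16; t(9) = 31; t(10) = 25; t(11) = 7; t(12) = 4; t(13) = 46; t(14) = 19; t(15) = 40; t(16) = 1.
The sequence repeats with period 16.
(862 - 0) mod 16 = 14, so t(862) = t(14) = 19.

19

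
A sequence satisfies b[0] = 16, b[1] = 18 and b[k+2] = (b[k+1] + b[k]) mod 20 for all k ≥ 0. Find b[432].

We have b[0] = 16; b[1] = 18; b[2] = 14; b[3] = 12; b[4] = 6; b[5] = 18; b[6] = 4; b[7] = 2; b[8] = 6; b[9] = 8; b[10] = 14; b[11] = 2; b[12] = 16; b[13] = 18.
The sequence repeats with period 12.
So b[432] = b[0 + ((432-0) mod 12)] = b[0] = 16.

16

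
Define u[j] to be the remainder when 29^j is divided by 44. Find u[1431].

We have u[1] = 29,  u[2] = 5,  u[3] = 13,  u[4] = 25,  u[5] = 21,  u[6] = 37,  u[7] = 17,  u[8] = 9,  u[9] = 41,  u[10] = 1,  u[11] = 29.
The sequence repeats with period 10.
(1431 - 1) mod 10 = 0, so u[1431] = u[1] = 29.

29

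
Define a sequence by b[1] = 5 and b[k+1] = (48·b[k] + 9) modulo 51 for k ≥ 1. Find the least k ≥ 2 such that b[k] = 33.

We have b[1] = 5,  b[2] = 45,  b[3] = 27,  b[4] = 30,  b[5] = 21,  b[6] = 48,  b[7] = 18,  b[8] = 6,  b[9] = 42,  b[10] = 36,  b[11] = 3,  b[12] = 0,  b[13] = 9,  b[14] = 33,  b[15] = 12,  b[16] = 24,  b[17] = 39,  b[18] = 45.
Since b[18] = b[2] = 45, the sequence is eventually periodic: after a pre-period of length 1 it cycles with period 16.
The value 33 first appears (with k ≥ 2) at b[14].

14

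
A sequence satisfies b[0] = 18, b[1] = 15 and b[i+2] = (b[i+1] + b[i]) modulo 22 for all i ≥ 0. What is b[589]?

19

Listing terms: b[0] = 18, b[1] = 15, b[2] = 11, b[3] = 4, b[4] = 15, b[5] = 19, b[6] = 12, b[7] = 9, b[8] = 21, b[9] = 8, b[10] = 7, b[11] = 15, b[12] = 0, b[13] = 15, b[14] = 15, b[15] = 8, b[16] = 1, b[17] = 9, b[18] = 10, b[19] = 19, b[20] = 7, b[21] = 4, b[22] = 11, b[23] = 15, b[24] = 4, b[25] = 19, b[26] = 1, b[27] = 20, b[28] = 21, b[29] = 19, b[30] = 18, b[31] = 15.
Since (b[30], b[31]) = (b[0], b[1]) = (18, 15) (two consecutive terms determine the rest), the sequence is periodic with period 30.
So b[589] = b[0 + ((589-0) mod 30)] = b[19] = 19.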